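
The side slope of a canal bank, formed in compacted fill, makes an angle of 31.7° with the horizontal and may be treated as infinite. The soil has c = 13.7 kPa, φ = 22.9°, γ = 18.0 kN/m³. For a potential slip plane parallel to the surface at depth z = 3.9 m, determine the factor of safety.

FS = 1.12

For an infinite slope with a slip plane parallel to the surface (no pore pressure): FS = [c + γz cos²β tanφ] / [γz sinβ cosβ].
γz = 18.0·3.9 = 70.20 kN/m²
Numerator = 13.7 + 70.20·cos²31.7°·tan22.9° = 13.7 + 70.20·0.7239·0.4224 = 35.166 kPa
Denominator = 70.20·sin31.7°·cos31.7° = 70.20·0.5255·0.8508 = 31.385 kPa
FS = 35.166 / 31.385 = 1.120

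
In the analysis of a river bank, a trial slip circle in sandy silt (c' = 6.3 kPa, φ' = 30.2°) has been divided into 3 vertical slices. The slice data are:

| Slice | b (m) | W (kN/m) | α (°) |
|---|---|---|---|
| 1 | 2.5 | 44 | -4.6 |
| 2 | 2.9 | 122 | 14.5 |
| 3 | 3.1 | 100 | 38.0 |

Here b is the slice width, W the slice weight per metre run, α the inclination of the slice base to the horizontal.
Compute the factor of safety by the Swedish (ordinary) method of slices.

Ordinary method of slices: FS = Σ[c'·Δl_i + (W_i cosα_i)·tanφ'] / Σ W_i sinα_i, with Δl_i = b_i / cosα_i.
Slice 1: Δl = 2.5/cos(-4.6°) = 2.508 m; N'_1 = 44·cos(-4.6°) = 43.9; c'Δl = 15.80; W sinα = -3.5
Slice 2: Δl = 2.9/cos14.5° = 2.995 m; N'_2 = 122·cos14.5° = 118.1; c'Δl = 18.87; W sinα = 30.5
Slice 3: Δl = 3.1/cos38.0° = 3.934 m; N'_3 = 100·cos38.0° = 78.8; c'Δl = 24.78; W sinα = 61.6
Σc'Δl = 59.5 kN/m; ΣN' = 240.8 kN/m; ΣW sinα = 88.6 kN/m
Resisting = 59.5 + 240.8·tan30.2° = 59.5 + 140.1 = 199.6 kN/m
FS = 199.6 / 88.6 = 2.253

FS = 2.25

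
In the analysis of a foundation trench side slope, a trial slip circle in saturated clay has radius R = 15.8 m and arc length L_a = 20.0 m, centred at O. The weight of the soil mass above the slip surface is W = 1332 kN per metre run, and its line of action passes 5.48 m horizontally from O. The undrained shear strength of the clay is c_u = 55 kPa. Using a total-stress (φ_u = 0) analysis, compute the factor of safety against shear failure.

FS = 2.38

Taking moments about the centre O, the resisting moment is provided by the undrained shear strength acting along the arc:
M_R = c_u·L_a·R = 55·20.00·15.8 = 17380.0 kN·m/m
M_D = W·d = 1332·5.48 = 7299.4 kN·m/m
FS = M_R / M_D = 17380.0 / 7299.4 = 2.381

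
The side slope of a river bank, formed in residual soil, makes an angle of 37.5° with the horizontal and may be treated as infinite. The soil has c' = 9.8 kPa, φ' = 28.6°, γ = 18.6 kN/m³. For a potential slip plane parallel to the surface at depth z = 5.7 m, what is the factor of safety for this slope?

FS = 0.90

For an infinite slope with a slip plane parallel to the surface (no pore pressure): FS = [c' + γz cos²β tanφ'] / [γz sinβ cosβ].
γz = 18.6·5.7 = 106.02 kN/m²
Numerator = 9.8 + 106.02·cos²37.5°·tan28.6° = 9.8 + 106.02·0.6294·0.5452 = 46.182 kPa
Denominator = 106.02·sin37.5°·cos37.5° = 106.02·0.6088·0.7934 = 51.204 kPa
FS = 46.182 / 51.204 = 0.902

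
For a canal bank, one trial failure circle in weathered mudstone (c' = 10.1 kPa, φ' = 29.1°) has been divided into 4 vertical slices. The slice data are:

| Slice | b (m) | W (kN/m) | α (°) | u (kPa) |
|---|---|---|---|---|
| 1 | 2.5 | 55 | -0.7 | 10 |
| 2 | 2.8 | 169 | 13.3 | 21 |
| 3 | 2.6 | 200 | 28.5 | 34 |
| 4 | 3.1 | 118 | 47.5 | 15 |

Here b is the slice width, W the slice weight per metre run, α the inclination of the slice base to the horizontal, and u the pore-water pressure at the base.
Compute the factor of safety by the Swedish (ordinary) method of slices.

Ordinary method of slices: FS = Σ[c'·Δl_i + (W_i cosα_i − u_i·Δl_i)·tanφ'] / Σ W_i sinα_i, with Δl_i = b_i / cosα_i.
Slice 1: Δl = 2.5/cos(-0.7°) = 2.500 m; N'_1 = 55·cos(-0.7°) − 10·2.500 = 30.0; c'Δl = 25.25; W sinα = -0.7
Slice 2: Δl = 2.8/cos13.3° = 2.877 m; N'_2 = 169·cos13.3° − 21·2.877 = 104.0; c'Δl = 29.06; W sinα = 38.9
Slice 3: Δl = 2.6/cos28.5° = 2.959 m; N'_3 = 200·cos28.5° − 34·2.959 = 75.2; c'Δl = 29.88; W sinα = 95.4
Slice 4: Δl = 3.1/cos47.5° = 4.589 m; N'_4 = 118·cos47.5° − 15·4.589 = 10.9; c'Δl = 46.34; W sinα = 87.0
Σc'Δl = 130.5 kN/m; ΣN' = 220.1 kN/m; ΣW sinα = 220.6 kN/m
Resisting = 130.5 + 220.1·tan29.1° = 130.5 + 122.5 = 253.0 kN/m
FS = 253.0 / 220.6 = 1.147

FS = 1.15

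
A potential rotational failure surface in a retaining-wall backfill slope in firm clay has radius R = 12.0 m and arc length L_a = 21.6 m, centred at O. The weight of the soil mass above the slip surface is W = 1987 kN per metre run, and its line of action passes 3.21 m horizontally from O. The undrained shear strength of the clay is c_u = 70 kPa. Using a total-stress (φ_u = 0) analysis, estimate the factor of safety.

FS = 2.84

Taking moments about the centre O, the resisting moment is provided by the undrained shear strength acting along the arc:
M_R = c_u·L_a·R = 70·21.60·12.0 = 18144.0 kN·m/m
M_D = W·d = 1987·3.21 = 6378.3 kN·m/m
FS = M_R / M_D = 18144.0 / 6378.3 = 2.845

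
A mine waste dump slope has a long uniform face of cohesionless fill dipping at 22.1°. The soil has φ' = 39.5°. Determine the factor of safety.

FS = 2.03

For a dry cohesionless infinite slope the factor of safety is FS = tanφ' / tanβ.
FS = tan39.5° / tan22.1° = 0.8243 / 0.4061 = 2.030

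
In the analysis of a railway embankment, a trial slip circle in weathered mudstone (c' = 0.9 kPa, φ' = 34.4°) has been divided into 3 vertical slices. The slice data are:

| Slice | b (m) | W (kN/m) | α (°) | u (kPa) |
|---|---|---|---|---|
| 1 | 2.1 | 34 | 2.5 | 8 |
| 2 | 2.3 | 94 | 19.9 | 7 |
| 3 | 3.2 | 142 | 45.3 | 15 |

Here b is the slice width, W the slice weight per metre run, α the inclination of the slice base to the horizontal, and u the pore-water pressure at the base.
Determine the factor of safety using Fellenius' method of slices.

FS = 0.67

Ordinary method of slices: FS = Σ[c'·Δl_i + (W_i cosα_i − u_i·Δl_i)·tanφ'] / Σ W_i sinα_i, with Δl_i = b_i / cosα_i.
Slice 1: Δl = 2.1/cos2.5° = 2.102 m; N'_1 = 34·cos2.5° − 8·2.102 = 17.2; c'Δl = 1.89; W sinα = 1.5
Slice 2: Δl = 2.3/cos19.9° = 2.446 m; N'_2 = 94·cos19.9° − 7·2.446 = 71.3; c'Δl = 2.20; W sinα = 32.0
Slice 3: Δl = 3.2/cos45.3° = 4.549 m; N'_3 = 142·cos45.3° − 15·4.549 = 31.6; c'Δl = 4.09; W sinα = 100.9
Σc'Δl = 8.2 kN/m; ΣN' = 120.1 kN/m; ΣW sinα = 134.4 kN/m
Resisting = 8.2 + 120.1·tan34.4° = 8.2 + 82.2 = 90.4 kN/m
FS = 90.4 / 134.4 = 0.673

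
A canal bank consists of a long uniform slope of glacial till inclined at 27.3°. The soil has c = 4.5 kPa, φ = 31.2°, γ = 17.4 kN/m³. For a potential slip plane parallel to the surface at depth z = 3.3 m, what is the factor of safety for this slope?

For an infinite slope with a slip plane parallel to the surface (no pore pressure): FS = [c + γz cos²β tanφ] / [γz sinβ cosβ].
γz = 17.4·3.3 = 57.42 kN/m²
Numerator = 4.5 + 57.42·cos²27.3°·tan31.2° = 4.5 + 57.42·0.7896·0.6056 = 31.960 kPa
Denominator = 57.42·sin27.3°·cos27.3° = 57.42·0.4586·0.8886 = 23.402 kPa
FS = 31.960 / 23.402 = 1.366

FS = 1.37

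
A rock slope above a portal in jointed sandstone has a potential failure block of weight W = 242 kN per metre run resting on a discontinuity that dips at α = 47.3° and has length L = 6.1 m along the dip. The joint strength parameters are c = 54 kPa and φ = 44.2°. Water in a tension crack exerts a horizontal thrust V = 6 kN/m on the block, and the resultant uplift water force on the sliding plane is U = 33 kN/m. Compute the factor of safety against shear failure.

Resolving the block weight along and normal to the plane and applying the Mohr–Coulomb strength on the joint:
N' = W cosα − U − V sinα = 242·cos47.3° − 33 − 6·sin47.3° = 126.7 kN/m
Driving force T = W sinα + V cosα = 242·sin47.3° + 6·cos47.3° = 181.9 kN/m
Resisting force R = c·L + N'·tanφ = 54·6.1 + 126.7·tan44.2° = 329.4 + 123.2 = 452.6 kN/m
FS = R / T = 452.6 / 181.9 = 2.488

FS = 2.49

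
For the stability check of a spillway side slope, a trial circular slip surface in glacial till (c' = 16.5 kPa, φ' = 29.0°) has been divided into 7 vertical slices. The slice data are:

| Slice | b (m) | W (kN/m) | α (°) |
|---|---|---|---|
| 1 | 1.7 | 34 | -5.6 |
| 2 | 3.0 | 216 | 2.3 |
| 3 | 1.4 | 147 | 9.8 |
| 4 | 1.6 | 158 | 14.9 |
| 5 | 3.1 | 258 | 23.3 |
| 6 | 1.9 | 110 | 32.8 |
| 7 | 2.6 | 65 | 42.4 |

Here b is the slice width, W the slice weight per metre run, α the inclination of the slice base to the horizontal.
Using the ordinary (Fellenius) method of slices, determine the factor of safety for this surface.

FS = 2.87

Ordinary method of slices: FS = Σ[c'·Δl_i + (W_i cosα_i)·tanφ'] / Σ W_i sinα_i, with Δl_i = b_i / cosα_i.
Slice 1: Δl = 1.7/cos(-5.6°) = 1.708 m; N'_1 = 34·cos(-5.6°) = 33.8; c'Δl = 28.18; W sinα = -3.3
Slice 2: Δl = 3.0/cos2.3° = 3.002 m; N'_2 = 216·cos2.3° = 215.8; c'Δl = 49.54; W sinα = 8.7
Slice 3: Δl = 1.4/cos9.8° = 1.421 m; N'_3 = 147·cos9.8° = 144.9; c'Δl = 23.44; W sinα = 25.0
Slice 4: Δl = 1.6/cos14.9° = 1.656 m; N'_4 = 158·cos14.9° = 152.7; c'Δl = 27.32; W sinα = 40.6
Slice 5: Δl = 3.1/cos23.3° = 3.375 m; N'_5 = 258·cos23.3° = 237.0; c'Δl = 55.69; W sinα = 102.1
Slice 6: Δl = 1.9/cos32.8° = 2.260 m; N'_6 = 110·cos32.8° = 92.5; c'Δl = 37.30; W sinα = 59.6
Slice 7: Δl = 2.6/cos42.4° = 3.521 m; N'_7 = 65·cos42.4° = 48.0; c'Δl = 58.09; W sinα = 43.8
Σc'Δl = 279.6 kN/m; ΣN' = 924.6 kN/m; ΣW sinα = 276.5 kN/m
Resisting = 279.6 + 924.6·tan29.0° = 279.6 + 512.5 = 792.1 kN/m
FS = 792.1 / 276.5 = 2.865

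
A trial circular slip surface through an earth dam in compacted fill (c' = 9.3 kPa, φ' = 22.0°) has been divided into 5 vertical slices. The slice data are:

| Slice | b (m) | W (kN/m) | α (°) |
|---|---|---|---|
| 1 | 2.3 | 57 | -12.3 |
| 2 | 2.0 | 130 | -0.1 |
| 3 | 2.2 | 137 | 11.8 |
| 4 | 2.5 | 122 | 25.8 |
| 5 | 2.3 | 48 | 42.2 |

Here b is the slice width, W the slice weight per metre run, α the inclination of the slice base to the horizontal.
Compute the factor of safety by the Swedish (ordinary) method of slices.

FS = 3.01

Ordinary method of slices: FS = Σ[c'·Δl_i + (W_i cosα_i)·tanφ'] / Σ W_i sinα_i, with Δl_i = b_i / cosα_i.
Slice 1: Δl = 2.3/cos(-12.3°) = 2.354 m; N'_1 = 57·cos(-12.3°) = 55.7; c'Δl = 21.89; W sinα = -12.1
Slice 2: Δl = 2.0/cos(-0.1°) = 2.000 m; N'_2 = 130·cos(-0.1°) = 130.0; c'Δl = 18.60; W sinα = -0.2
Slice 3: Δl = 2.2/cos11.8° = 2.247 m; N'_3 = 137·cos11.8° = 134.1; c'Δl = 20.90; W sinα = 28.0
Slice 4: Δl = 2.5/cos25.8° = 2.777 m; N'_4 = 122·cos25.8° = 109.8; c'Δl = 25.82; W sinα = 53.1
Slice 5: Δl = 2.3/cos42.2° = 3.105 m; N'_5 = 48·cos42.2° = 35.6; c'Δl = 28.87; W sinα = 32.2
Σc'Δl = 116.1 kN/m; ΣN' = 465.2 kN/m; ΣW sinα = 101.0 kN/m
Resisting = 116.1 + 465.2·tan22.0° = 116.1 + 188.0 = 304.0 kN/m
FS = 304.0 / 101.0 = 3.011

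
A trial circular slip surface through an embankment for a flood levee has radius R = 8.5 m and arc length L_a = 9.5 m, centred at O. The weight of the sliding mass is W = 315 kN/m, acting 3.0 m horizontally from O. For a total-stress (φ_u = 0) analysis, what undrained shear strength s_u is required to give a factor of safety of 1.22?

s_u = 14.3 kPa

FS = s_u·L_a·R / (W·d), so s_u = FS·W·d / (L_a·R).
s_u = 1.22·315·3.0 / (9.50·8.5) = 1152.9 / 80.75 = 14.28 kPa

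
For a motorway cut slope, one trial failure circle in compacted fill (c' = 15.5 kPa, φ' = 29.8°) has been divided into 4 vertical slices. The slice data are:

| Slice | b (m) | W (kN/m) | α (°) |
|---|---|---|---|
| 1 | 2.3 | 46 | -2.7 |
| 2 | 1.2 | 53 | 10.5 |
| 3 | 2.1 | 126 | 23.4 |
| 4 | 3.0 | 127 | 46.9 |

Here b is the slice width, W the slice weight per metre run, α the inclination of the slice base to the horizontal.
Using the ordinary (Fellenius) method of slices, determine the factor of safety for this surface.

Ordinary method of slices: FS = Σ[c'·Δl_i + (W_i cosα_i)·tanφ'] / Σ W_i sinα_i, with Δl_i = b_i / cosα_i.
Slice 1: Δl = 2.3/cos(-2.7°) = 2.303 m; N'_1 = 46·cos(-2.7°) = 45.9; c'Δl = 35.69; W sinα = -2.2
Slice 2: Δl = 1.2/cos10.5° = 1.220 m; N'_2 = 53·cos10.5° = 52.1; c'Δl = 18.92; W sinα = 9.7
Slice 3: Δl = 2.1/cos23.4° = 2.288 m; N'_3 = 126·cos23.4° = 115.6; c'Δl = 35.47; W sinα = 50.0
Slice 4: Δl = 3.0/cos46.9° = 4.391 m; N'_4 = 127·cos46.9° = 86.8; c'Δl = 68.05; W sinα = 92.7
Σc'Δl = 158.1 kN/m; ΣN' = 300.5 kN/m; ΣW sinα = 150.3 kN/m
Resisting = 158.1 + 300.5·tan29.8° = 158.1 + 172.1 = 330.2 kN/m
FS = 330.2 / 150.3 = 2.198

FS = 2.20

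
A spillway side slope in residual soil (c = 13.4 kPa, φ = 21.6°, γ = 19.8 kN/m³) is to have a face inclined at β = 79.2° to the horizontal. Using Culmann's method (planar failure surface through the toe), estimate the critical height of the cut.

H_c = 5.33 m

Culmann's analysis gives the critical failure plane at α_cr = (β + φ)/2 = (79.2 + 21.6)/2 = 50.4°, and the critical height
H_c = (4c/γ) · sinβ cosφ / [1 − cos(β − φ)]
    = (4·13.4/19.8) · sin79.2°·cos21.6° / [1 − cos(57.6°)]
    = 2.707 · 0.9823·0.9298 / [1 − 0.5358]
    = 2.707 · 0.9133 / 0.4642
    = 5.33 m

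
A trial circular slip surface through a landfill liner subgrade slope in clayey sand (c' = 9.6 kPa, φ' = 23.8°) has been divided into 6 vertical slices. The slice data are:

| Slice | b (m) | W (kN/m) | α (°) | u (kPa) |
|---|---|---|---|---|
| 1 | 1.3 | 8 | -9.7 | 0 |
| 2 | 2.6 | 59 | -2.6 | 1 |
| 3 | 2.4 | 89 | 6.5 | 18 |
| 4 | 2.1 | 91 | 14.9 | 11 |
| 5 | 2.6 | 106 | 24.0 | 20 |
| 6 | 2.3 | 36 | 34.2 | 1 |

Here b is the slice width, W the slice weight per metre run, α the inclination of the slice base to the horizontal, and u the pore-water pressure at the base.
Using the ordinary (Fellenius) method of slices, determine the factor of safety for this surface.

Ordinary method of slices: FS = Σ[c'·Δl_i + (W_i cosα_i − u_i·Δl_i)·tanφ'] / Σ W_i sinα_i, with Δl_i = b_i / cosα_i.
Slice 1: Δl = 1.3/cos(-9.7°) = 1.319 m; N'_1 = 8·cos(-9.7°) − 0·1.319 = 7.9; c'Δl = 12.66; W sinα = -1.3
Slice 2: Δl = 2.6/cos(-2.6°) = 2.603 m; N'_2 = 59·cos(-2.6°) − 1·2.603 = 56.3; c'Δl = 24.99; W sinα = -2.7
Slice 3: Δl = 2.4/cos6.5° = 2.416 m; N'_3 = 89·cos6.5° − 18·2.416 = 44.9; c'Δl = 23.19; W sinα = 10.1
Slice 4: Δl = 2.1/cos14.9° = 2.173 m; N'_4 = 91·cos14.9° − 11·2.173 = 64.0; c'Δl = 20.86; W sinα = 23.4
Slice 5: Δl = 2.6/cos24.0° = 2.846 m; N'_5 = 106·cos24.0° − 20·2.846 = 39.9; c'Δl = 27.32; W sinα = 43.1
Slice 6: Δl = 2.3/cos34.2° = 2.781 m; N'_6 = 36·cos34.2° − 1·2.781 = 27.0; c'Δl = 26.70; W sinα = 20.2
Σc'Δl = 135.7 kN/m; ΣN' = 240.1 kN/m; ΣW sinα = 92.8 kN/m
Resisting = 135.7 + 240.1·tan23.8° = 135.7 + 105.9 = 241.6 kN/m
FS = 241.6 / 92.8 = 2.604

FS = 2.60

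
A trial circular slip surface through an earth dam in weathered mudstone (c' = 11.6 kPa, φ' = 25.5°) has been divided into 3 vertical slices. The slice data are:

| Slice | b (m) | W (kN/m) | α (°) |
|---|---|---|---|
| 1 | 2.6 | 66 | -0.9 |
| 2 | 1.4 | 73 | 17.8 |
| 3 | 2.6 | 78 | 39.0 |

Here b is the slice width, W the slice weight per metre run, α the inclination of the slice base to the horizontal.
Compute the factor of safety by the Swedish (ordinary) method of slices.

Ordinary method of slices: FS = Σ[c'·Δl_i + (W_i cosα_i)·tanφ'] / Σ W_i sinα_i, with Δl_i = b_i / cosα_i.
Slice 1: Δl = 2.6/cos(-0.9°) = 2.600 m; N'_1 = 66·cos(-0.9°) = 66.0; c'Δl = 30.16; W sinα = -1.0
Slice 2: Δl = 1.4/cos17.8° = 1.470 m; N'_2 = 73·cos17.8° = 69.5; c'Δl = 17.06; W sinα = 22.3
Slice 3: Δl = 2.6/cos39.0° = 3.346 m; N'_3 = 78·cos39.0° = 60.6; c'Δl = 38.81; W sinα = 49.1
Σc'Δl = 86.0 kN/m; ΣN' = 196.1 kN/m; ΣW sinα = 70.4 kN/m
Resisting = 86.0 + 196.1·tan25.5° = 86.0 + 93.5 = 179.6 kN/m
FS = 179.6 / 70.4 = 2.552

FS = 2.55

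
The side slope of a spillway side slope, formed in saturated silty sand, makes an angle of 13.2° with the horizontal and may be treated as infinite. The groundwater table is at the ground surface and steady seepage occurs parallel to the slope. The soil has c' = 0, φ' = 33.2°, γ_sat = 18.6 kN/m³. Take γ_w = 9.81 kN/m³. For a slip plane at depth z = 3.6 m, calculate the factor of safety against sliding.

FS = 1.32

With seepage parallel to the slope and the water table at the surface, the effective normal stress on the slip plane uses the buoyant unit weight γ' = γ_sat − γ_w while the driving shear stress uses γ_sat:
FS = [c' + γ' z cos²β tanφ'] / [γ_sat z sinβ cosβ]
(For c' = 0 this reduces to FS = (γ'/γ_sat)·tanφ'/tanβ.)
γ' = 18.6 − 9.81 = 8.79 kN/m³
Numerator = 0.0 + 8.79·3.6·cos²13.2°·tan33.2° = 0.0 + 8.79·3.6·0.9479·0.6544 = 19.627 kPa
Denominator = 18.6·3.6·sin13.2°·cos13.2° = 18.6·3.6·0.2284·0.9736 = 14.886 kPa
FS = 19.627 / 14.886 = 1.318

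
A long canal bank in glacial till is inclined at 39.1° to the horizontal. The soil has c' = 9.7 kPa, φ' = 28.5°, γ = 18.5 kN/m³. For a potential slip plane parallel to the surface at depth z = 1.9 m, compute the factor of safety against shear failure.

FS = 1.23

For an infinite slope with a slip plane parallel to the surface (no pore pressure): FS = [c' + γz cos²β tanφ'] / [γz sinβ cosβ].
γz = 18.5·1.9 = 35.15 kN/m²
Numerator = 9.7 + 35.15·cos²39.1°·tan28.5° = 9.7 + 35.15·0.6022·0.5430 = 21.194 kPa
Denominator = 35.15·sin39.1°·cos39.1° = 35.15·0.6307·0.7760 = 17.204 kPa
FS = 21.194 / 17.204 = 1.232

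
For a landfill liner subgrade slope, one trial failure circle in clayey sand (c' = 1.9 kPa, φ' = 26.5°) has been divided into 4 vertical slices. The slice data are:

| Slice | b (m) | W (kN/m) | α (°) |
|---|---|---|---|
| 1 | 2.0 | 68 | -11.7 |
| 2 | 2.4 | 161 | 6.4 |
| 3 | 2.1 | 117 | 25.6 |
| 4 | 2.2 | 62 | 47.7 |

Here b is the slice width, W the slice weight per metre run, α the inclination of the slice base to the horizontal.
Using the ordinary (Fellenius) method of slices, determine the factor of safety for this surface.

FS = 2.04

Ordinary method of slices: FS = Σ[c'·Δl_i + (W_i cosα_i)·tanφ'] / Σ W_i sinα_i, with Δl_i = b_i / cosα_i.
Slice 1: Δl = 2.0/cos(-11.7°) = 2.042 m; N'_1 = 68·cos(-11.7°) = 66.6; c'Δl = 3.88; W sinα = -13.8
Slice 2: Δl = 2.4/cos6.4° = 2.415 m; N'_2 = 161·cos6.4° = 160.0; c'Δl = 4.59; W sinα = 17.9
Slice 3: Δl = 2.1/cos25.6° = 2.329 m; N'_3 = 117·cos25.6° = 105.5; c'Δl = 4.42; W sinα = 50.6
Slice 4: Δl = 2.2/cos47.7° = 3.269 m; N'_4 = 62·cos47.7° = 41.7; c'Δl = 6.21; W sinα = 45.9
Σc'Δl = 19.1 kN/m; ΣN' = 373.8 kN/m; ΣW sinα = 100.6 kN/m
Resisting = 19.1 + 373.8·tan26.5° = 19.1 + 186.4 = 205.5 kN/m
FS = 205.5 / 100.6 = 2.043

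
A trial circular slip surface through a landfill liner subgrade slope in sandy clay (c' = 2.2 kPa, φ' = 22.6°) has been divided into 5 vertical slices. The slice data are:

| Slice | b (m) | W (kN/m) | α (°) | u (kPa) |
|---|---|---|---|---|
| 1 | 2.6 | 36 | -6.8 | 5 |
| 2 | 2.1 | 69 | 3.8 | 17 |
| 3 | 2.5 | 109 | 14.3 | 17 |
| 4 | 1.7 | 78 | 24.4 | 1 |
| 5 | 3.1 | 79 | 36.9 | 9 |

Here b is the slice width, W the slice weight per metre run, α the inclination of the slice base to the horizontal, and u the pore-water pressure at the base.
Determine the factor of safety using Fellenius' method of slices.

FS = 1.11

Ordinary method of slices: FS = Σ[c'·Δl_i + (W_i cosα_i − u_i·Δl_i)·tanφ'] / Σ W_i sinα_i, with Δl_i = b_i / cosα_i.
Slice 1: Δl = 2.6/cos(-6.8°) = 2.618 m; N'_1 = 36·cos(-6.8°) − 5·2.618 = 22.7; c'Δl = 5.76; W sinα = -4.3
Slice 2: Δl = 2.1/cos3.8° = 2.105 m; N'_2 = 69·cos3.8° − 17·2.105 = 33.1; c'Δl = 4.63; W sinα = 4.6
Slice 3: Δl = 2.5/cos14.3° = 2.580 m; N'_3 = 109·cos14.3° − 17·2.580 = 61.8; c'Δl = 5.68; W sinα = 26.9
Slice 4: Δl = 1.7/cos24.4° = 1.867 m; N'_4 = 78·cos24.4° − 1·1.867 = 69.2; c'Δl = 4.11; W sinα = 32.2
Slice 5: Δl = 3.1/cos36.9° = 3.877 m; N'_5 = 79·cos36.9° − 9·3.877 = 28.3; c'Δl = 8.53; W sinα = 47.4
Σc'Δl = 28.7 kN/m; ΣN' = 214.9 kN/m; ΣW sinα = 106.9 kN/m
Resisting = 28.7 + 214.9·tan22.6° = 28.7 + 89.5 = 118.2 kN/m
FS = 118.2 / 106.9 = 1.106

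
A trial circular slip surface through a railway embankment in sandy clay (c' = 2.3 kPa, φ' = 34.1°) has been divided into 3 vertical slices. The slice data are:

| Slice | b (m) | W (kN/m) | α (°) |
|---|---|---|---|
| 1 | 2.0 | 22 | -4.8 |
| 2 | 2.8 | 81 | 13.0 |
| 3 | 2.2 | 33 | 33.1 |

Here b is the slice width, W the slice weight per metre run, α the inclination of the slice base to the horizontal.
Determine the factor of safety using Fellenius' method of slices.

Ordinary method of slices: FS = Σ[c'·Δl_i + (W_i cosα_i)·tanφ'] / Σ W_i sinα_i, with Δl_i = b_i / cosα_i.
Slice 1: Δl = 2.0/cos(-4.8°) = 2.007 m; N'_1 = 22·cos(-4.8°) = 21.9; c'Δl = 4.62; W sinα = -1.8
Slice 2: Δl = 2.8/cos13.0° = 2.874 m; N'_2 = 81·cos13.0° = 78.9; c'Δl = 6.61; W sinα = 18.2
Slice 3: Δl = 2.2/cos33.1° = 2.626 m; N'_3 = 33·cos33.1° = 27.6; c'Δl = 6.04; W sinα = 18.0
Σc'Δl = 17.3 kN/m; ΣN' = 128.5 kN/m; ΣW sinα = 34.4 kN/m
Resisting = 17.3 + 128.5·tan34.1° = 17.3 + 87.0 = 104.3 kN/m
FS = 104.3 / 34.4 = 3.031

FS = 3.03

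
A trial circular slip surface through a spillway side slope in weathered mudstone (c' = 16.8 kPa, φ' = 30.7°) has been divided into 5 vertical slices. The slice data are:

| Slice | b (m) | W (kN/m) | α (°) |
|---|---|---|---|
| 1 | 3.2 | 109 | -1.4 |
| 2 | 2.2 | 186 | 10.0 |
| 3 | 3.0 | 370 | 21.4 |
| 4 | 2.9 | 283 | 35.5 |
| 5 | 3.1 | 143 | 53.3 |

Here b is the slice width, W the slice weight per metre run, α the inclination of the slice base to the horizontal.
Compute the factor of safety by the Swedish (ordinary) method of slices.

Ordinary method of slices: FS = Σ[c'·Δl_i + (W_i cosα_i)·tanφ'] / Σ W_i sinα_i, with Δl_i = b_i / cosα_i.
Slice 1: Δl = 3.2/cos(-1.4°) = 3.201 m; N'_1 = 109·cos(-1.4°) = 109.0; c'Δl = 53.78; W sinα = -2.7
Slice 2: Δl = 2.2/cos10.0° = 2.234 m; N'_2 = 186·cos10.0° = 183.2; c'Δl = 37.53; W sinα = 32.3
Slice 3: Δl = 3.0/cos21.4° = 3.222 m; N'_3 = 370·cos21.4° = 344.5; c'Δl = 54.13; W sinα = 135.0
Slice 4: Δl = 2.9/cos35.5° = 3.562 m; N'_4 = 283·cos35.5° = 230.4; c'Δl = 59.84; W sinα = 164.3
Slice 5: Δl = 3.1/cos53.3° = 5.187 m; N'_5 = 143·cos53.3° = 85.5; c'Δl = 87.14; W sinα = 114.7
Σc'Δl = 292.4 kN/m; ΣN' = 952.5 kN/m; ΣW sinα = 443.6 kN/m
Resisting = 292.4 + 952.5·tan30.7° = 292.4 + 565.5 = 858.0 kN/m
FS = 858.0 / 443.6 = 1.934

FS = 1.93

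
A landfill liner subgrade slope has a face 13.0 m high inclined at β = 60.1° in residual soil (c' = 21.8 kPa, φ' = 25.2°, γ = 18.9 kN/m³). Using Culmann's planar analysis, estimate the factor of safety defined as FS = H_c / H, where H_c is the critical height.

FS = 1.55

H_c = (4c'/γ) · sinβ cosφ' / [1 − cos(β − φ')]
    = (4·21.8/18.9) · sin60.1°·cos25.2° / [1 − cos34.9°]
    = 4.614 · 0.7844 / 0.1798 = 20.12 m
FS = H_c / H = 20.12 / 13.0 = 1.548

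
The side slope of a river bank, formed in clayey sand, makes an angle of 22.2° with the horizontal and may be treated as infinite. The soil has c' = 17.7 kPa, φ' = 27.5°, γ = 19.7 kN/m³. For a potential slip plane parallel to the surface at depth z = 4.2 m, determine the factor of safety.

FS = 1.89

For an infinite slope with a slip plane parallel to the surface (no pore pressure): FS = [c' + γz cos²β tanφ'] / [γz sinβ cosβ].
γz = 19.7·4.2 = 82.74 kN/m²
Numerator = 17.7 + 82.74·cos²22.2°·tan27.5° = 17.7 + 82.74·0.8572·0.5206 = 54.623 kPa
Denominator = 82.74·sin22.2°·cos22.2° = 82.74·0.3778·0.9259 = 28.945 kPa
FS = 54.623 / 28.945 = 1.887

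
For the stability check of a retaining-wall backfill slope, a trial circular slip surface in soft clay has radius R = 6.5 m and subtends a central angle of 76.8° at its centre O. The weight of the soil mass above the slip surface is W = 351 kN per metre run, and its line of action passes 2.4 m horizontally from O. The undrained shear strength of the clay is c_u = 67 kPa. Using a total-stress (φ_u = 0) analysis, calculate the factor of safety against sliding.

FS = 4.50

Taking moments about the centre O, the resisting moment is provided by the undrained shear strength acting along the arc:
Arc length L_a = R·θ = 6.5·(76.8°·π/180) = 6.5·1.3404 = 8.71 m
M_R = c_u·L_a·R = 67·8.71·6.5 = 3794.4 kN·m/m
M_D = W·d = 351·2.4 = 842.4 kN·m/m
FS = M_R / M_D = 3794.4 / 842.4 = 4.504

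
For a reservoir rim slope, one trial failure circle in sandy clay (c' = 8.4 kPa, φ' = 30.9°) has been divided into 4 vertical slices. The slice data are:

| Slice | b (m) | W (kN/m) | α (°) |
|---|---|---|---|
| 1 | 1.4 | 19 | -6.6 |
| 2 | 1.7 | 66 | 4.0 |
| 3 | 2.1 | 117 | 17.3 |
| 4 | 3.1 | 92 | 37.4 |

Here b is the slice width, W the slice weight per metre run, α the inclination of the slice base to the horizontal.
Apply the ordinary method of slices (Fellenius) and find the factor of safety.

FS = 2.56

Ordinary method of slices: FS = Σ[c'·Δl_i + (W_i cosα_i)·tanφ'] / Σ W_i sinα_i, with Δl_i = b_i / cosα_i.
Slice 1: Δl = 1.4/cos(-6.6°) = 1.409 m; N'_1 = 19·cos(-6.6°) = 18.9; c'Δl = 11.84; W sinα = -2.2
Slice 2: Δl = 1.7/cos4.0° = 1.704 m; N'_2 = 66·cos4.0° = 65.8; c'Δl = 14.31; W sinα = 4.6
Slice 3: Δl = 2.1/cos17.3° = 2.200 m; N'_3 = 117·cos17.3° = 111.7; c'Δl = 18.48; W sinα = 34.8
Slice 4: Δl = 3.1/cos37.4° = 3.902 m; N'_4 = 92·cos37.4° = 73.1; c'Δl = 32.78; W sinα = 55.9
Σc'Δl = 77.4 kN/m; ΣN' = 269.5 kN/m; ΣW sinα = 93.1 kN/m
Resisting = 77.4 + 269.5·tan30.9° = 77.4 + 161.3 = 238.7 kN/m
FS = 238.7 / 93.1 = 2.564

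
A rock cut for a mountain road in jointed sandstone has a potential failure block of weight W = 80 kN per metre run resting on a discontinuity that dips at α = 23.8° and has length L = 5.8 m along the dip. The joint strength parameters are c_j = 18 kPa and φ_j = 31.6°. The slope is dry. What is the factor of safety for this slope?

Resolving the block weight along and normal to the plane and applying the Mohr–Coulomb strength on the joint:
N' = W cosα = 80·cos23.8° = 73.2 kN/m
Driving force T = W sinα = 80·sin23.8° = 32.3 kN/m
Resisting force R = c_j·L + N'·tanφ_j = 18·5.8 + 73.2·tan31.6° = 104.4 + 45.0 = 149.4 kN/m
FS = R / T = 149.4 / 32.3 = 4.629

FS = 4.63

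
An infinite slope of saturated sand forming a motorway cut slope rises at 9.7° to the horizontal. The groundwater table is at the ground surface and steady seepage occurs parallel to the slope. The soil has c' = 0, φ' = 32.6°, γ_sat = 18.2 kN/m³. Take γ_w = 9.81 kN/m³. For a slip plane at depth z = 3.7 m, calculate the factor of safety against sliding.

FS = 1.72

With seepage parallel to the slope and the water table at the surface, the effective normal stress on the slip plane uses the buoyant unit weight γ' = γ_sat − γ_w while the driving shear stress uses γ_sat:
FS = [c' + γ' z cos²β tanφ'] / [γ_sat z sinβ cosβ]
(For c' = 0 this reduces to FS = (γ'/γ_sat)·tanφ'/tanβ.)
γ' = 18.2 − 9.81 = 8.39 kN/m³
Numerator = 0.0 + 8.39·3.7·cos²9.7°·tan32.6° = 0.0 + 8.39·3.7·0.9716·0.6395 = 19.289 kPa
Denominator = 18.2·3.7·sin9.7°·cos9.7° = 18.2·3.7·0.1685·0.9857 = 11.184 kPa
FS = 19.289 / 11.184 = 1.725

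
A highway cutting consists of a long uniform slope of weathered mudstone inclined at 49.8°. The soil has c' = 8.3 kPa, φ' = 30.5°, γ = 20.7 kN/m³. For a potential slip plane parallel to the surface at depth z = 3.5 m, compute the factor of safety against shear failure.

For an infinite slope with a slip plane parallel to the surface (no pore pressure): FS = [c' + γz cos²β tanφ'] / [γz sinβ cosβ].
γz = 20.7·3.5 = 72.45 kN/m²
Numerator = 8.3 + 72.45·cos²49.8°·tan30.5° = 8.3 + 72.45·0.4166·0.5890 = 26.080 kPa
Denominator = 72.45·sin49.8°·cos49.8° = 72.45·0.7638·0.6455 = 35.718 kPa
FS = 26.080 / 35.718 = 0.730

FS = 0.73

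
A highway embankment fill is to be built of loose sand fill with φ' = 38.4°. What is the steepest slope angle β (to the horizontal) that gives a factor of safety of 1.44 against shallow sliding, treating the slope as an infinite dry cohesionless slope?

For an infinite dry cohesionless slope FS = tanφ'/tanβ, so tanβ = tanφ' / FS.
tanβ = tan38.4° / 1.44 = 0.7926 / 1.44 = 0.5504
β = arctan(0.5504) = 28.83°

β = 28.8°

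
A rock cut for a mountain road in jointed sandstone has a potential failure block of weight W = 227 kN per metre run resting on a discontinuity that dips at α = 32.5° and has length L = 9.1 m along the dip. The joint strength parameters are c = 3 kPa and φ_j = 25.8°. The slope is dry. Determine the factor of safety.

Resolving the block weight along and normal to the plane and applying the Mohr–Coulomb strength on the joint:
N' = W cosα = 227·cos32.5° = 191.4 kN/m
Driving force T = W sinα = 227·sin32.5° = 122.0 kN/m
Resisting force R = c·L + N'·tanφ_j = 3·9.1 + 191.4·tan25.8° = 27.3 + 92.6 = 119.9 kN/m
FS = R / T = 119.9 / 122.0 = 0.983

FS = 0.98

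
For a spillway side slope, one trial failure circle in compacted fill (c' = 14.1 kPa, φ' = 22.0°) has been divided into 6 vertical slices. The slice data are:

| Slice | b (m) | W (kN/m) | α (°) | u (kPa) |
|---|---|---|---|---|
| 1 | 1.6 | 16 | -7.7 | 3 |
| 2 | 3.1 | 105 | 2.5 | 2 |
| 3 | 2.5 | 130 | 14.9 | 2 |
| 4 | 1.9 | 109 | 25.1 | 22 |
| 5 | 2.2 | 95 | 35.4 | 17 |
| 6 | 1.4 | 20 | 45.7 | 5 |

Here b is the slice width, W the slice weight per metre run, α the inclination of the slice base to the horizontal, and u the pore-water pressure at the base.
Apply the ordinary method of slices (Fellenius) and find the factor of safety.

Ordinary method of slices: FS = Σ[c'·Δl_i + (W_i cosα_i − u_i·Δl_i)·tanφ'] / Σ W_i sinα_i, with Δl_i = b_i / cosα_i.
Slice 1: Δl = 1.6/cos(-7.7°) = 1.615 m; N'_1 = 16·cos(-7.7°) − 3·1.615 = 11.0; c'Δl = 22.77; W sinα = -2.1
Slice 2: Δl = 3.1/cos2.5° = 3.103 m; N'_2 = 105·cos2.5° − 2·3.103 = 98.7; c'Δl = 43.75; W sinα = 4.6
Slice 3: Δl = 2.5/cos14.9° = 2.587 m; N'_3 = 130·cos14.9° − 2·2.587 = 120.5; c'Δl = 36.48; W sinα = 33.4
Slice 4: Δl = 1.9/cos25.1° = 2.098 m; N'_4 = 109·cos25.1° − 22·2.098 = 52.5; c'Δl = 29.58; W sinα = 46.2
Slice 5: Δl = 2.2/cos35.4° = 2.699 m; N'_5 = 95·cos35.4° − 17·2.699 = 31.6; c'Δl = 38.06; W sinα = 55.0
Slice 6: Δl = 1.4/cos45.7° = 2.005 m; N'_6 = 20·cos45.7° − 5·2.005 = 3.9; c'Δl = 28.26; W sinα = 14.3
Σc'Δl = 198.9 kN/m; ΣN' = 318.2 kN/m; ΣW sinα = 151.4 kN/m
Resisting = 198.9 + 318.2·tan22.0° = 198.9 + 128.6 = 327.5 kN/m
FS = 327.5 / 151.4 = 2.162

FS = 2.16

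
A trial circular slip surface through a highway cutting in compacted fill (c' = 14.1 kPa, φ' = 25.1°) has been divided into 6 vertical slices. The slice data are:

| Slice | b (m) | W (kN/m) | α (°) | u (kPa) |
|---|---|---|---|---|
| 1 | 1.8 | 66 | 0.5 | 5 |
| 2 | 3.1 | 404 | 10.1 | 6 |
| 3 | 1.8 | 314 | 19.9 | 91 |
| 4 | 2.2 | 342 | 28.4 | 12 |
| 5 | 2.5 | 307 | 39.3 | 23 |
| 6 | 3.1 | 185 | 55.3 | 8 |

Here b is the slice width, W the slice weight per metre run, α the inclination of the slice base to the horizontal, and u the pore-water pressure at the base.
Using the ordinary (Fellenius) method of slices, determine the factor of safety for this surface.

Ordinary method of slices: FS = Σ[c'·Δl_i + (W_i cosα_i − u_i·Δl_i)·tanφ'] / Σ W_i sinα_i, with Δl_i = b_i / cosα_i.
Slice 1: Δl = 1.8/cos0.5° = 1.800 m; N'_1 = 66·cos0.5° − 5·1.800 = 57.0; c'Δl = 25.38; W sinα = 0.6
Slice 2: Δl = 3.1/cos10.1° = 3.149 m; N'_2 = 404·cos10.1° − 6·3.149 = 378.8; c'Δl = 44.40; W sinα = 70.8
Slice 3: Δl = 1.8/cos19.9° = 1.914 m; N'_3 = 314·cos19.9° − 91·1.914 = 121.0; c'Δl = 26.99; W sinα = 106.9
Slice 4: Δl = 2.2/cos28.4° = 2.501 m; N'_4 = 342·cos28.4° − 12·2.501 = 270.8; c'Δl = 35.26; W sinα = 162.7
Slice 5: Δl = 2.5/cos39.3° = 3.231 m; N'_5 = 307·cos39.3° − 23·3.231 = 163.3; c'Δl = 45.55; W sinα = 194.4
Slice 6: Δl = 3.1/cos55.3° = 5.445 m; N'_6 = 185·cos55.3° − 8·5.445 = 61.8; c'Δl = 76.78; W sinα = 152.1
Σc'Δl = 254.4 kN/m; ΣN' = 1052.7 kN/m; ΣW sinα = 687.5 kN/m
Resisting = 254.4 + 1052.7·tan25.1° = 254.4 + 493.1 = 747.5 kN/m
FS = 747.5 / 687.5 = 1.087

FS = 1.09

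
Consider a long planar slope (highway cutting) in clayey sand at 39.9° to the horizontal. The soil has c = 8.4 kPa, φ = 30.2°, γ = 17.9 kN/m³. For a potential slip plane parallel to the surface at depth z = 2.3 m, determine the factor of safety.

FS = 1.11

For an infinite slope with a slip plane parallel to the surface (no pore pressure): FS = [c + γz cos²β tanφ] / [γz sinβ cosβ].
γz = 17.9·2.3 = 41.17 kN/m²
Numerator = 8.4 + 41.17·cos²39.9°·tan30.2° = 8.4 + 41.17·0.5885·0.5820 = 22.502 kPa
Denominator = 41.17·sin39.9°·cos39.9° = 41.17·0.6414·0.7672 = 20.260 kPa
FS = 22.502 / 20.260 = 1.111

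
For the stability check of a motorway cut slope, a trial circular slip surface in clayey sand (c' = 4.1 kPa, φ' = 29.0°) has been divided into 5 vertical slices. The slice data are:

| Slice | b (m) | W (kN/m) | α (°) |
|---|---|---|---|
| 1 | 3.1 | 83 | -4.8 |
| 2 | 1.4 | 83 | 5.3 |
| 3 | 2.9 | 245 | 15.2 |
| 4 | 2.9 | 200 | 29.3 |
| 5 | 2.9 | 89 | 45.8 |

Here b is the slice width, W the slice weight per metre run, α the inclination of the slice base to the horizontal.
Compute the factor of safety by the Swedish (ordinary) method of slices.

FS = 1.83

Ordinary method of slices: FS = Σ[c'·Δl_i + (W_i cosα_i)·tanφ'] / Σ W_i sinα_i, with Δl_i = b_i / cosα_i.
Slice 1: Δl = 3.1/cos(-4.8°) = 3.111 m; N'_1 = 83·cos(-4.8°) = 82.7; c'Δl = 12.75; W sinα = -6.9
Slice 2: Δl = 1.4/cos5.3° = 1.406 m; N'_2 = 83·cos5.3° = 82.6; c'Δl = 5.76; W sinα = 7.7
Slice 3: Δl = 2.9/cos15.2° = 3.005 m; N'_3 = 245·cos15.2° = 236.4; c'Δl = 12.32; W sinα = 64.2
Slice 4: Δl = 2.9/cos29.3° = 3.325 m; N'_4 = 200·cos29.3° = 174.4; c'Δl = 13.63; W sinα = 97.9
Slice 5: Δl = 2.9/cos45.8° = 4.160 m; N'_5 = 89·cos45.8° = 62.0; c'Δl = 17.05; W sinα = 63.8
Σc'Δl = 61.5 kN/m; ΣN' = 638.2 kN/m; ΣW sinα = 226.6 kN/m
Resisting = 61.5 + 638.2·tan29.0° = 61.5 + 353.8 = 415.3 kN/m
FS = 415.3 / 226.6 = 1.832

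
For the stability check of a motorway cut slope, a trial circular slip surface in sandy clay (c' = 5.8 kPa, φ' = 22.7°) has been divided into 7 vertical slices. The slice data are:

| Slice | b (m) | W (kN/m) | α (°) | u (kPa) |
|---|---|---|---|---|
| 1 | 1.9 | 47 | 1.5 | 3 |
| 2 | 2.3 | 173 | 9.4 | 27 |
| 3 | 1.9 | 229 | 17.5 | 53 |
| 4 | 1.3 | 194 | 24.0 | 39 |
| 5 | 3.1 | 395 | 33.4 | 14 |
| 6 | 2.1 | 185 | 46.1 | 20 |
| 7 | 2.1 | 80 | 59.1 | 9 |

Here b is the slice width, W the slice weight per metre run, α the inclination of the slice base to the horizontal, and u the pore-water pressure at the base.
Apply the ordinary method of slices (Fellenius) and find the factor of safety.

FS = 0.69

Ordinary method of slices: FS = Σ[c'·Δl_i + (W_i cosα_i − u_i·Δl_i)·tanφ'] / Σ W_i sinα_i, with Δl_i = b_i / cosα_i.
Slice 1: Δl = 1.9/cos1.5° = 1.901 m; N'_1 = 47·cos1.5° − 3·1.901 = 41.3; c'Δl = 11.02; W sinα = 1.2
Slice 2: Δl = 2.3/cos9.4° = 2.331 m; N'_2 = 173·cos9.4° − 27·2.331 = 107.7; c'Δl = 13.52; W sinα = 28.3
Slice 3: Δl = 1.9/cos17.5° = 1.992 m; N'_3 = 229·cos17.5° − 53·1.992 = 112.8; c'Δl = 11.55; W sinα = 68.9
Slice 4: Δl = 1.3/cos24.0° = 1.423 m; N'_4 = 194·cos24.0° − 39·1.423 = 121.7; c'Δl = 8.25; W sinα = 78.9
Slice 5: Δl = 3.1/cos33.4° = 3.713 m; N'_5 = 395·cos33.4° − 14·3.713 = 277.8; c'Δl = 21.54; W sinα = 217.4
Slice 6: Δl = 2.1/cos46.1° = 3.029 m; N'_6 = 185·cos46.1° − 20·3.029 = 67.7; c'Δl = 17.57; W sinα = 133.3
Slice 7: Δl = 2.1/cos59.1° = 4.089 m; N'_7 = 80·cos59.1° − 9·4.089 = 4.3; c'Δl = 23.72; W sinα = 68.6
Σc'Δl = 107.2 kN/m; ΣN' = 733.3 kN/m; ΣW sinα = 596.6 kN/m
Resisting = 107.2 + 733.3·tan22.7° = 107.2 + 306.8 = 413.9 kN/m
FS = 413.9 / 596.6 = 0.694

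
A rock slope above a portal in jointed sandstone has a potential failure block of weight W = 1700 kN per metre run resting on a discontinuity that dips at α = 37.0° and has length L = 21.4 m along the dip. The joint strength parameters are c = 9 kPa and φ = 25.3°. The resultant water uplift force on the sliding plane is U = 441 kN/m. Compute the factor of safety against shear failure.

Resolving the block weight along and normal to the plane and applying the Mohr–Coulomb strength on the joint:
N' = W cosα − U = 1700·cos37.0° − 441 = 916.7 kN/m
Driving force T = W sinα = 1700·sin37.0° = 1023.1 kN/m
Resisting force R = c·L + N'·tanφ = 9·21.4 + 916.7·tan25.3° = 192.6 + 433.3 = 625.9 kN/m
FS = R / T = 625.9 / 1023.1 = 0.612

FS = 0.61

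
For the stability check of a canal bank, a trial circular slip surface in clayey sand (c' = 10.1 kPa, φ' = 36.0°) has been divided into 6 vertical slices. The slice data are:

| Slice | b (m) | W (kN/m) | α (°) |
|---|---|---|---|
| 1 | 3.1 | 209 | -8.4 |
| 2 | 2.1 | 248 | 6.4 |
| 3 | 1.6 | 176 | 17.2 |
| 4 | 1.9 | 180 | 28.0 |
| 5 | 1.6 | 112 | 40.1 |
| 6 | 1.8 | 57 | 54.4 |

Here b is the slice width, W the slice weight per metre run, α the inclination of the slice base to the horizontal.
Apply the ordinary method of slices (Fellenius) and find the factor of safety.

Ordinary method of slices: FS = Σ[c'·Δl_i + (W_i cosα_i)·tanφ'] / Σ W_i sinα_i, with Δl_i = b_i / cosα_i.
Slice 1: Δl = 3.1/cos(-8.4°) = 3.134 m; N'_1 = 209·cos(-8.4°) = 206.8; c'Δl = 31.65; W sinα = -30.5
Slice 2: Δl = 2.1/cos6.4° = 2.113 m; N'_2 = 248·cos6.4° = 246.5; c'Δl = 21.34; W sinα = 27.6
Slice 3: Δl = 1.6/cos17.2° = 1.675 m; N'_3 = 176·cos17.2° = 168.1; c'Δl = 16.92; W sinα = 52.0
Slice 4: Δl = 1.9/cos28.0° = 2.152 m; N'_4 = 180·cos28.0° = 158.9; c'Δl = 21.73; W sinα = 84.5
Slice 5: Δl = 1.6/cos40.1° = 2.092 m; N'_5 = 112·cos40.1° = 85.7; c'Δl = 21.13; W sinα = 72.1
Slice 6: Δl = 1.8/cos54.4° = 3.092 m; N'_6 = 57·cos54.4° = 33.2; c'Δl = 31.23; W sinα = 46.3
Σc'Δl = 144.0 kN/m; ΣN' = 899.1 kN/m; ΣW sinα = 252.2 kN/m
Resisting = 144.0 + 899.1·tan36.0° = 144.0 + 653.3 = 797.3 kN/m
FS = 797.3 / 252.2 = 3.162

FS = 3.16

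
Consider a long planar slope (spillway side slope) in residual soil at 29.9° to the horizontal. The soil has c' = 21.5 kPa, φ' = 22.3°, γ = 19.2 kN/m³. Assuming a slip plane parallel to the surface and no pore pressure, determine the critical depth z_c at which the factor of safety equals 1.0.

z_c = 9.04 m

Setting FS = 1.00 in FS = [c' + γz cos²β tanφ'] / [γz sinβ cosβ] and solving for z:
z = c' / [γ cosβ (FS·sinβ − cosβ·tanφ')]
  = 21.5 / [19.2·cos29.9°·(1.00·sin29.9° − cos29.9°·tan22.3°)]
  = 21.5 / [19.2·0.8669·(1.00·0.4985 − 0.8669·0.4101)]
  = 21.5 / 2.3793 = 9.036 m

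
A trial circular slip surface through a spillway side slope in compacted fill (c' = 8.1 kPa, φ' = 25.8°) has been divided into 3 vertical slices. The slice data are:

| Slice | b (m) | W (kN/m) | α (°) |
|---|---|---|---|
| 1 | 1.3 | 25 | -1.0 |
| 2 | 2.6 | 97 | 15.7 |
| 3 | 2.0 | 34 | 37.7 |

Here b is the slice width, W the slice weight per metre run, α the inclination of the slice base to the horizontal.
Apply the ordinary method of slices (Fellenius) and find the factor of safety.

FS = 2.64

Ordinary method of slices: FS = Σ[c'·Δl_i + (W_i cosα_i)·tanφ'] / Σ W_i sinα_i, with Δl_i = b_i / cosα_i.
Slice 1: Δl = 1.3/cos(-1.0°) = 1.300 m; N'_1 = 25·cos(-1.0°) = 25.0; c'Δl = 10.53; W sinα = -0.4
Slice 2: Δl = 2.6/cos15.7° = 2.701 m; N'_2 = 97·cos15.7° = 93.4; c'Δl = 21.88; W sinα = 26.2
Slice 3: Δl = 2.0/cos37.7° = 2.528 m; N'_3 = 34·cos37.7° = 26.9; c'Δl = 20.47; W sinα = 20.8
Σc'Δl = 52.9 kN/m; ΣN' = 145.3 kN/m; ΣW sinα = 46.6 kN/m
Resisting = 52.9 + 145.3·tan25.8° = 52.9 + 70.2 = 123.1 kN/m
FS = 123.1 / 46.6 = 2.642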